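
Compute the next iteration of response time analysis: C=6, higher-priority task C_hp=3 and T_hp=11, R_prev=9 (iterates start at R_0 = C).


R_next = C + ceil(R_prev / T_hp) * C_hp
ceil(9 / 11) = ceil(0.8182) = 1
Interference = 1 * 3 = 3
R_next = 6 + 3 = 9
R_next = R_prev, so the iteration has converged (response time = 9).

9


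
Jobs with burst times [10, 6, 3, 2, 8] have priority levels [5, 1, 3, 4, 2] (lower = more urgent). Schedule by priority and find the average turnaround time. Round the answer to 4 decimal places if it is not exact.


Sort by priority (ascending = highest first):
Order: [(1, 6), (2, 8), (3, 3), (4, 2), (5, 10)]
Completion times:
  Priority 1, burst=6, C=6
  Priority 2, burst=8, C=14
  Priority 3, burst=3, C=17
  Priority 4, burst=2, C=19
  Priority 5, burst=10, C=29
Average turnaround = 85/5 = 17.0

17.0


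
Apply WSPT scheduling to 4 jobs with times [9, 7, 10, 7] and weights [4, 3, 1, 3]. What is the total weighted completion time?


Compute p/w ratios and sort ascending (WSPT): [(9, 4), (7, 3), (7, 3), (10, 1)]
Compute weighted completion times:
  Job (p=9,w=4): C=9, w*C=4*9=36
  Job (p=7,w=3): C=16, w*C=3*16=48
  Job (p=7,w=3): C=23, w*C=3*23=69
  Job (p=10,w=1): C=33, w*C=1*33=33
Total weighted completion time = 186

186


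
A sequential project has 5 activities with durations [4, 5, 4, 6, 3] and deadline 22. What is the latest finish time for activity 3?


LF(activity 3) = deadline - sum of successor durations
Successors: activities 4 through 5 with durations [6, 3]
Sum of successor durations = 9
LF = 22 - 9 = 13

13


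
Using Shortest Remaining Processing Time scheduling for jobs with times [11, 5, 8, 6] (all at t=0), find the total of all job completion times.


Since all jobs arrive at t=0, SRPT equals SPT ordering.
SPT order: [5, 6, 8, 11]
Completion times:
  Job 1: p=5, C=5
  Job 2: p=6, C=11
  Job 3: p=8, C=19
  Job 4: p=11, C=30
Total completion time = 5 + 11 + 19 + 30 = 65

65


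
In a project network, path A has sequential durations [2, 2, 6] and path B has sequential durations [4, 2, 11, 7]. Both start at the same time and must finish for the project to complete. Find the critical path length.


Path A total = 2 + 2 + 6 = 10
Path B total = 4 + 2 + 11 + 7 = 24
Critical path = longest path = max(10, 24) = 24

24


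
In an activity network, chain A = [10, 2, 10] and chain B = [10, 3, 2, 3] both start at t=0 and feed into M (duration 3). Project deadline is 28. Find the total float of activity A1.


Forward pass: ES(A1) = sum of predecessors on chain A = 0
EF = ES + duration = 0 + 10 = 10
Backward pass: LF(M) = deadline = 28; LS(M) = 28 - 3 = 25
LF(A1) = LS(M) - sum(successors on chain A) = 25 - 12 = 13
LS = LF - duration = 13 - 10 = 3
Total float = LS - ES = 3 - 0 = 3

3


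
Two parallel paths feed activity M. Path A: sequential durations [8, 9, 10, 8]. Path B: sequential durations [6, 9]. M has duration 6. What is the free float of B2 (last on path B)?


ES(B2) = sum of predecessors on chain B = 6
EF(B2) = ES + duration = 6 + 9 = 15
Successor of B2 is M. ES(M) = max(sum(A), sum(B)) = max(35, 15) = 35
Free float = ES(successor) - EF(current) = 35 - 15 = 20

20


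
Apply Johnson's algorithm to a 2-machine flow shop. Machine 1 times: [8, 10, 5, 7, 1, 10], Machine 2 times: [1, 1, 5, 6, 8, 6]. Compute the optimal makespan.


Apply Johnson's rule:
  Group 1 (a <= b): [(5, 1, 8), (3, 5, 5)]
  Group 2 (a > b): [(4, 7, 6), (6, 10, 6), (1, 8, 1), (2, 10, 1)]
Optimal job order: [5, 3, 4, 6, 1, 2]
Schedule:
  Job 5: M1 done at 1, M2 done at 9
  Job 3: M1 done at 6, M2 done at 14
  Job 4: M1 done at 13, M2 done at 20
  Job 6: M1 done at 23, M2 done at 29
  Job 1: M1 done at 31, M2 done at 32
  Job 2: M1 done at 41, M2 done at 42
Makespan = 42

42


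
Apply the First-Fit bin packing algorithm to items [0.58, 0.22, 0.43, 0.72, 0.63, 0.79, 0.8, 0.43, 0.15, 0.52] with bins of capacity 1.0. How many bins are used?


Place items sequentially using First-Fit:
  Item 0.58 -> new Bin 1
  Item 0.22 -> Bin 1 (now 0.8)
  Item 0.43 -> new Bin 2
  Item 0.72 -> new Bin 3
  Item 0.63 -> new Bin 4
  Item 0.79 -> new Bin 5
  Item 0.8 -> new Bin 6
  Item 0.43 -> Bin 2 (now 0.86)
  Item 0.15 -> Bin 1 (now 0.95)
  Item 0.52 -> new Bin 7
Total bins used = 7

7


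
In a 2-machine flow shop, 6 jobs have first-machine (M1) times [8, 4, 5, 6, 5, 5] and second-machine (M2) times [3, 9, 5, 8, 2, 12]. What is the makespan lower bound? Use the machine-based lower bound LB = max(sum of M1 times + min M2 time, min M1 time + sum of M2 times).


LB1 = sum(M1 times) + min(M2 times) = 33 + 2 = 35
LB2 = min(M1 times) + sum(M2 times) = 4 + 39 = 43
Lower bound = max(LB1, LB2) = max(35, 43) = 43

43


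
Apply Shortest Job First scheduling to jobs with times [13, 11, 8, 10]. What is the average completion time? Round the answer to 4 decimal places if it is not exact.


SJF order (ascending): [8, 10, 11, 13]
Completion times:
  Job 1: burst=8, C=8
  Job 2: burst=10, C=18
  Job 3: burst=11, C=29
  Job 4: burst=13, C=42
Average completion = 97/4 = 24.25

24.25


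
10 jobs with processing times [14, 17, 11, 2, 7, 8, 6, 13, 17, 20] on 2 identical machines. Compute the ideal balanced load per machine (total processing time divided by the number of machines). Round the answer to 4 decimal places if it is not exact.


Total processing time = 14 + 17 + 11 + 2 + 7 + 8 + 6 + 13 + 17 + 20 = 115
Number of machines = 2
Ideal balanced load = 115 / 2 = 57.5

57.5


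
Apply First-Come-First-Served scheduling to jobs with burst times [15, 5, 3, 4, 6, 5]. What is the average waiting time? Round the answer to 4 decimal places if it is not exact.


FCFS order (as given): [15, 5, 3, 4, 6, 5]
Waiting times:
  Job 1: wait = 0
  Job 2: wait = 15
  Job 3: wait = 20
  Job 4: wait = 23
  Job 5: wait = 27
  Job 6: wait = 33
Sum of waiting times = 118
Average waiting time = 118/6 = 19.6667

19.6667


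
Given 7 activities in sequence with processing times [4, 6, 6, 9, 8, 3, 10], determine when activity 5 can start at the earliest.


Activity 5 starts after activities 1 through 4 complete.
Predecessor durations: [4, 6, 6, 9]
ES = 4 + 6 + 6 + 9 = 25

25


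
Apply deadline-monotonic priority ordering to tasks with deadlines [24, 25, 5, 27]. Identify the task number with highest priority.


Sort tasks by relative deadline (ascending):
  Task 3: deadline = 5
  Task 1: deadline = 24
  Task 2: deadline = 25
  Task 4: deadline = 27
Priority order (highest first): [3, 1, 2, 4]
Highest priority task = 3

3


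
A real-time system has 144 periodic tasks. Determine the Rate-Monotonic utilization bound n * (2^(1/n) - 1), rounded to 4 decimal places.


Compute 2^(1/144) = 1.0048251257
Subtract 1: 1.0048251257 - 1 = 0.0048251257
Multiply by n: 144 * 0.0048251257 = 0.6948181008
Round to 4 dp: 0.6948

0.6948


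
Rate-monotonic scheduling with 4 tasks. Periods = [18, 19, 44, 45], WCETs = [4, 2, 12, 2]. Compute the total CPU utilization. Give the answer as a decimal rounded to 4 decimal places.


Compute individual utilizations (exact fractions):
  Task 1: C/T = 4/18 = 2/9 (approx. 0.2222)
  Task 2: C/T = 2/19 (approx. 0.1053)
  Task 3: C/T = 12/44 = 3/11 (approx. 0.2727)
  Task 4: C/T = 2/45 (approx. 0.0444)
Total utilization U = 2/9 + 2/19 + 3/11 + 2/45 = 2021/3135
Rounded to 4 decimal places: U = 0.6447
RM (Liu & Layland) bound for 4 tasks = 0.756828; compare with U = 2021/3135 (approx. 0.644657)
U <= bound, so schedulable by RM sufficient condition.

0.6447


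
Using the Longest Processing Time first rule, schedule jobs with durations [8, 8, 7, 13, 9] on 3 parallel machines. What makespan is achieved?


Sort jobs in decreasing order (LPT): [13, 9, 8, 8, 7]
Assign each job to the least loaded machine:
  Machine 1: jobs [13], load = 13
  Machine 2: jobs [9, 7], load = 16
  Machine 3: jobs [8, 8], load = 16
Makespan = max load = 16

16


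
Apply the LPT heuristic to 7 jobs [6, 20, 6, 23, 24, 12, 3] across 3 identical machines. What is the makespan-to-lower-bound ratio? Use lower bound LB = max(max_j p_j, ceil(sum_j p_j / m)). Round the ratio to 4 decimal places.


LPT order: [24, 23, 20, 12, 6, 6, 3]
Machine loads after assignment: [30, 32, 32]
LPT makespan = 32
Lower bound = max(max_job, ceil(total/3)) = max(24, 32) = 32
Ratio = 32 / 32 = 1.0

1.0


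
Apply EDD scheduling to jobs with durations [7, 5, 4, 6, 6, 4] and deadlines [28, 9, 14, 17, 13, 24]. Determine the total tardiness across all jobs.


Sort by due date (EDD order): [(5, 9), (6, 13), (4, 14), (6, 17), (4, 24), (7, 28)]
Compute completion times and tardiness:
  Job 1: p=5, d=9, C=5, tardiness=max(0,5-9)=0
  Job 2: p=6, d=13, C=11, tardiness=max(0,11-13)=0
  Job 3: p=4, d=14, C=15, tardiness=max(0,15-14)=1
  Job 4: p=6, d=17, C=21, tardiness=max(0,21-17)=4
  Job 5: p=4, d=24, C=25, tardiness=max(0,25-24)=1
  Job 6: p=7, d=28, C=32, tardiness=max(0,32-28)=4
Total tardiness = 10

10


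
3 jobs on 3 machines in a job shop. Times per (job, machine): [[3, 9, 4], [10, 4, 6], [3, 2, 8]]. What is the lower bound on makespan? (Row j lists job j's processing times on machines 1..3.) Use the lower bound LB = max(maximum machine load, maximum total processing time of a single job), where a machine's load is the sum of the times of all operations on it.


Machine loads:
  Machine 1: 3 + 10 + 3 = 16
  Machine 2: 9 + 4 + 2 = 15
  Machine 3: 4 + 6 + 8 = 18
Max machine load = 18
Job totals:
  Job 1: 16
  Job 2: 20
  Job 3: 13
Max job total = 20
Lower bound = max(18, 20) = 20

20


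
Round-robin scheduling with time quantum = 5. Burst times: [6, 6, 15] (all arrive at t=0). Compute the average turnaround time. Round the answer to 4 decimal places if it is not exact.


Time quantum = 5
Execution trace:
  J1 runs 5 units, time = 5
  J2 runs 5 units, time = 10
  J3 runs 5 units, time = 15
  J1 runs 1 units, time = 16
  J2 runs 1 units, time = 17
  J3 runs 5 units, time = 22
  J3 runs 5 units, time = 27
Finish times: [16, 17, 27]
Average turnaround = 60/3 = 20.0

20.0


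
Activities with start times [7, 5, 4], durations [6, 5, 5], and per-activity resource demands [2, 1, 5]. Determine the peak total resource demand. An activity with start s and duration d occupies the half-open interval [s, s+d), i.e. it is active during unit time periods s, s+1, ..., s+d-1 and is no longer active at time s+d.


Each activity i is active on [start_i, start_i + duration_i).
Compute total resource usage per time slot:
  t=0: active resources = [], total = 0
  t=1: active resources = [], total = 0
  t=2: active resources = [], total = 0
  t=3: active resources = [], total = 0
  t=4: active resources = [5], total = 5
  t=5: active resources = [1, 5], total = 6
  t=6: active resources = [1, 5], total = 6
  t=7: active resources = [2, 1, 5], total = 8
  t=8: active resources = [2, 1, 5], total = 8
  t=9: active resources = [2, 1], total = 3
  t=10: active resources = [2], total = 2
  t=11: active resources = [2], total = 2
  t=12: active resources = [2], total = 2
Peak resource demand = 8

8


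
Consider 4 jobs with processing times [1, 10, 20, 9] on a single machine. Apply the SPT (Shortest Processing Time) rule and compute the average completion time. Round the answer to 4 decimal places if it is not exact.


Sort jobs by processing time (SPT order): [1, 9, 10, 20]
Compute completion times sequentially:
  Job 1: processing = 1, completes at 1
  Job 2: processing = 9, completes at 10
  Job 3: processing = 10, completes at 20
  Job 4: processing = 20, completes at 40
Sum of completion times = 71
Average completion time = 71/4 = 17.75

17.75


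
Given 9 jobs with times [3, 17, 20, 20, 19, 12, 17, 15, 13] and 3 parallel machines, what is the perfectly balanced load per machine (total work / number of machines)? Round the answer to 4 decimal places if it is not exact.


Total processing time = 3 + 17 + 20 + 20 + 19 + 12 + 17 + 15 + 13 = 136
Number of machines = 3
Ideal balanced load = 136 / 3 = 45.3333

45.3333


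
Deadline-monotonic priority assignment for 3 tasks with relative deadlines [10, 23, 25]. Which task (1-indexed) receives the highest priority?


Sort tasks by relative deadline (ascending):
  Task 1: deadline = 10
  Task 2: deadline = 23
  Task 3: deadline = 25
Priority order (highest first): [1, 2, 3]
Highest priority task = 1

1


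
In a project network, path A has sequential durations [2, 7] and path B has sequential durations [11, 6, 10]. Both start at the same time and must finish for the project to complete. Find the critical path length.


Path A total = 2 + 7 = 9
Path B total = 11 + 6 + 10 = 27
Critical path = longest path = max(9, 27) = 27

27


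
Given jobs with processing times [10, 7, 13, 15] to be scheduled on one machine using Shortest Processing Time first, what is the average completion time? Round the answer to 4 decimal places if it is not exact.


Sort jobs by processing time (SPT order): [7, 10, 13, 15]
Compute completion times sequentially:
  Job 1: processing = 7, completes at 7
  Job 2: processing = 10, completes at 17
  Job 3: processing = 13, completes at 30
  Job 4: processing = 15, completes at 45
Sum of completion times = 99
Average completion time = 99/4 = 24.75

24.75


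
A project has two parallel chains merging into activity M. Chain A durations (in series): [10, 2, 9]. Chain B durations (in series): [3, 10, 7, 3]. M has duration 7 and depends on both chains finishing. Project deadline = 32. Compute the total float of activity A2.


Forward pass: ES(A2) = sum of predecessors on chain A = 10
EF = ES + duration = 10 + 2 = 12
Backward pass: LF(M) = deadline = 32; LS(M) = 32 - 7 = 25
LF(A2) = LS(M) - sum(successors on chain A) = 25 - 9 = 16
LS = LF - duration = 16 - 2 = 14
Total float = LS - ES = 14 - 10 = 4

4


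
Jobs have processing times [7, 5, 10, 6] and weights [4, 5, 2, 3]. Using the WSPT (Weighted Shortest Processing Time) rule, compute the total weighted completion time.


Compute p/w ratios and sort ascending (WSPT): [(5, 5), (7, 4), (6, 3), (10, 2)]
Compute weighted completion times:
  Job (p=5,w=5): C=5, w*C=5*5=25
  Job (p=7,w=4): C=12, w*C=4*12=48
  Job (p=6,w=3): C=18, w*C=3*18=54
  Job (p=10,w=2): C=28, w*C=2*28=56
Total weighted completion time = 183

183


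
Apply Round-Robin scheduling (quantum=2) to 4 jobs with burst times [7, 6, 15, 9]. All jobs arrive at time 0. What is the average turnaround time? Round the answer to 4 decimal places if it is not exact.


Time quantum = 2
Execution trace:
  J1 runs 2 units, time = 2
  J2 runs 2 units, time = 4
  J3 runs 2 units, time = 6
  J4 runs 2 units, time = 8
  J1 runs 2 units, time = 10
  J2 runs 2 units, time = 12
  J3 runs 2 units, time = 14
  J4 runs 2 units, time = 16
  J1 runs 2 units, time = 18
  J2 runs 2 units, time = 20
  J3 runs 2 units, time = 22
  J4 runs 2 units, time = 24
  J1 runs 1 units, time = 25
  J3 runs 2 units, time = 27
  J4 runs 2 units, time = 29
  J3 runs 2 units, time = 31
  J4 runs 1 units, time = 32
  J3 runs 2 units, time = 34
  J3 runs 2 units, time = 36
  J3 runs 1 units, time = 37
Finish times: [25, 20, 37, 32]
Average turnaround = 114/4 = 28.5

28.5


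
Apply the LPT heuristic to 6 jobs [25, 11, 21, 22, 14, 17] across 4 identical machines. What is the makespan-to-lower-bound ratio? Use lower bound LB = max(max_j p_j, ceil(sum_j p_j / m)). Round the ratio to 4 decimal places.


LPT order: [25, 22, 21, 17, 14, 11]
Machine loads after assignment: [25, 22, 32, 31]
LPT makespan = 32
Lower bound = max(max_job, ceil(total/4)) = max(25, 28) = 28
Ratio = 32 / 28 = 1.1429

1.1429


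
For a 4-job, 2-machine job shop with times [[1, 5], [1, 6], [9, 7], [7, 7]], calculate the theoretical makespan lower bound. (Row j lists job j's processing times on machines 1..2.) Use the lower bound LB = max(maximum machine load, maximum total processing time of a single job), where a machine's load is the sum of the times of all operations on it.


Machine loads:
  Machine 1: 1 + 1 + 9 + 7 = 18
  Machine 2: 5 + 6 + 7 + 7 = 25
Max machine load = 25
Job totals:
  Job 1: 6
  Job 2: 7
  Job 3: 16
  Job 4: 14
Max job total = 16
Lower bound = max(25, 16) = 25

25


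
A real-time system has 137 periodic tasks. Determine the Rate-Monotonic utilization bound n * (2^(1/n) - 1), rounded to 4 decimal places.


Compute 2^(1/137) = 1.0050722892
Subtract 1: 1.0050722892 - 1 = 0.0050722892
Multiply by n: 137 * 0.0050722892 = 0.6949036204
Round to 4 dp: 0.6949

0.6949


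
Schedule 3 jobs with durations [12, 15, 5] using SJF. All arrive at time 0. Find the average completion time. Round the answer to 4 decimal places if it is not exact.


SJF order (ascending): [5, 12, 15]
Completion times:
  Job 1: burst=5, C=5
  Job 2: burst=12, C=17
  Job 3: burst=15, C=32
Average completion = 54/3 = 18.0

18.0


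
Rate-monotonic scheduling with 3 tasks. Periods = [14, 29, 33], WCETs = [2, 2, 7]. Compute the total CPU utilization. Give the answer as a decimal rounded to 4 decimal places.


Compute individual utilizations (exact fractions):
  Task 1: C/T = 2/14 = 1/7 (approx. 0.1429)
  Task 2: C/T = 2/29 (approx. 0.069)
  Task 3: C/T = 7/33 (approx. 0.2121)
Total utilization U = 1/7 + 2/29 + 7/33 = 2840/6699
Rounded to 4 decimal places: U = 0.4239
RM (Liu & Layland) bound for 3 tasks = 0.779763; compare with U = 2840/6699 (approx. 0.423944)
U <= bound, so schedulable by RM sufficient condition.

0.4239


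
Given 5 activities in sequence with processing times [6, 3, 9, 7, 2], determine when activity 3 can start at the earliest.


Activity 3 starts after activities 1 through 2 complete.
Predecessor durations: [6, 3]
ES = 6 + 3 = 9

9


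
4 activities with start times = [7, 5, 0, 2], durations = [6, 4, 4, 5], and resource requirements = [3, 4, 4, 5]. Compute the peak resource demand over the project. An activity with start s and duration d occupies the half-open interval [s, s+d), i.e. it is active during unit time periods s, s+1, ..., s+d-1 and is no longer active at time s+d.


Each activity i is active on [start_i, start_i + duration_i).
Compute total resource usage per time slot:
  t=0: active resources = [4], total = 4
  t=1: active resources = [4], total = 4
  t=2: active resources = [4, 5], total = 9
  t=3: active resources = [4, 5], total = 9
  t=4: active resources = [5], total = 5
  t=5: active resources = [4, 5], total = 9
  t=6: active resources = [4, 5], total = 9
  t=7: active resources = [3, 4], total = 7
  t=8: active resources = [3, 4], total = 7
  t=9: active resources = [3], total = 3
  t=10: active resources = [3], total = 3
  t=11: active resources = [3], total = 3
  t=12: active resources = [3], total = 3
Peak resource demand = 9

9


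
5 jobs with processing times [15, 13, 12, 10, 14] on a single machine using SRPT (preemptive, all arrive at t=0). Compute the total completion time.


Since all jobs arrive at t=0, SRPT equals SPT ordering.
SPT order: [10, 12, 13, 14, 15]
Completion times:
  Job 1: p=10, C=10
  Job 2: p=12, C=22
  Job 3: p=13, C=35
  Job 4: p=14, C=49
  Job 5: p=15, C=64
Total completion time = 10 + 22 + 35 + 49 + 64 = 180

180


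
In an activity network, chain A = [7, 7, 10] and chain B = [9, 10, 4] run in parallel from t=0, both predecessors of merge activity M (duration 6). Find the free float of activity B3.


ES(B3) = sum of predecessors on chain B = 19
EF(B3) = ES + duration = 19 + 4 = 23
Successor of B3 is M. ES(M) = max(sum(A), sum(B)) = max(24, 23) = 24
Free float = ES(successor) - EF(current) = 24 - 23 = 1

1


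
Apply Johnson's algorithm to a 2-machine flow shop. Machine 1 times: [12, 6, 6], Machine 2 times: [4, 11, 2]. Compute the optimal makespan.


Apply Johnson's rule:
  Group 1 (a <= b): [(2, 6, 11)]
  Group 2 (a > b): [(1, 12, 4), (3, 6, 2)]
Optimal job order: [2, 1, 3]
Schedule:
  Job 2: M1 done at 6, M2 done at 17
  Job 1: M1 done at 18, M2 done at 22
  Job 3: M1 done at 24, M2 done at 26
Makespan = 26

26


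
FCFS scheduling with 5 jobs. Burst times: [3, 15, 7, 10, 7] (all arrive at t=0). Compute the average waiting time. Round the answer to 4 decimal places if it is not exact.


FCFS order (as given): [3, 15, 7, 10, 7]
Waiting times:
  Job 1: wait = 0
  Job 2: wait = 3
  Job 3: wait = 18
  Job 4: wait = 25
  Job 5: wait = 35
Sum of waiting times = 81
Average waiting time = 81/5 = 16.2

16.2


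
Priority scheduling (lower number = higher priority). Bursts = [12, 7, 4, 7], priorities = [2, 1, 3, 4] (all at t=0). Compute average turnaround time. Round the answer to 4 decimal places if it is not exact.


Sort by priority (ascending = highest first):
Order: [(1, 7), (2, 12), (3, 4), (4, 7)]
Completion times:
  Priority 1, burst=7, C=7
  Priority 2, burst=12, C=19
  Priority 3, burst=4, C=23
  Priority 4, burst=7, C=30
Average turnaround = 79/4 = 19.75

19.75


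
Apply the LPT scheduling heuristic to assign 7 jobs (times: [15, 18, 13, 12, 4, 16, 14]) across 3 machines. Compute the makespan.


Sort jobs in decreasing order (LPT): [18, 16, 15, 14, 13, 12, 4]
Assign each job to the least loaded machine:
  Machine 1: jobs [18, 12], load = 30
  Machine 2: jobs [16, 13, 4], load = 33
  Machine 3: jobs [15, 14], load = 29
Makespan = max load = 33

33


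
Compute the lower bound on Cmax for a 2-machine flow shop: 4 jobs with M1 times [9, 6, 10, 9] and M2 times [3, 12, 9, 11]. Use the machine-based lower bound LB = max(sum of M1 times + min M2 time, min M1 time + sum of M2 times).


LB1 = sum(M1 times) + min(M2 times) = 34 + 3 = 37
LB2 = min(M1 times) + sum(M2 times) = 6 + 35 = 41
Lower bound = max(LB1, LB2) = max(37, 41) = 41

41


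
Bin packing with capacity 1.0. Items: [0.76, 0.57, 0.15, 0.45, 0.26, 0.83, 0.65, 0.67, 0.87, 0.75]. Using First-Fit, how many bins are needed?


Place items sequentially using First-Fit:
  Item 0.76 -> new Bin 1
  Item 0.57 -> new Bin 2
  Item 0.15 -> Bin 1 (now 0.91)
  Item 0.45 -> new Bin 3
  Item 0.26 -> Bin 2 (now 0.83)
  Item 0.83 -> new Bin 4
  Item 0.65 -> new Bin 5
  Item 0.67 -> new Bin 6
  Item 0.87 -> new Bin 7
  Item 0.75 -> new Bin 8
Total bins used = 8

8


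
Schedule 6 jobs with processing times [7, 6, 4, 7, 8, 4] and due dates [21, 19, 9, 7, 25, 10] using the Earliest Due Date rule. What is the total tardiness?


Sort by due date (EDD order): [(7, 7), (4, 9), (4, 10), (6, 19), (7, 21), (8, 25)]
Compute completion times and tardiness:
  Job 1: p=7, d=7, C=7, tardiness=max(0,7-7)=0
  Job 2: p=4, d=9, C=11, tardiness=max(0,11-9)=2
  Job 3: p=4, d=10, C=15, tardiness=max(0,15-10)=5
  Job 4: p=6, d=19, C=21, tardiness=max(0,21-19)=2
  Job 5: p=7, d=21, C=28, tardiness=max(0,28-21)=7
  Job 6: p=8, d=25, C=36, tardiness=max(0,36-25)=11
Total tardiness = 27

27


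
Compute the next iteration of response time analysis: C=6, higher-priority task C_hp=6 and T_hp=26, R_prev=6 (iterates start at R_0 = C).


R_next = C + ceil(R_prev / T_hp) * C_hp
ceil(6 / 26) = ceil(0.2308) = 1
Interference = 1 * 6 = 6
R_next = 6 + 6 = 12

12


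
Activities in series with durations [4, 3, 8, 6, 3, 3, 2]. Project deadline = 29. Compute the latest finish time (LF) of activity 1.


LF(activity 1) = deadline - sum of successor durations
Successors: activities 2 through 7 with durations [3, 8, 6, 3, 3, 2]
Sum of successor durations = 25
LF = 29 - 25 = 4

4


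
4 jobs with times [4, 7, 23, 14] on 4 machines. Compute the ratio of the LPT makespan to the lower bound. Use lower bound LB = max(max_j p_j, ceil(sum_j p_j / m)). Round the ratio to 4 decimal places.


LPT order: [23, 14, 7, 4]
Machine loads after assignment: [23, 14, 7, 4]
LPT makespan = 23
Lower bound = max(max_job, ceil(total/4)) = max(23, 12) = 23
Ratio = 23 / 23 = 1.0

1.0


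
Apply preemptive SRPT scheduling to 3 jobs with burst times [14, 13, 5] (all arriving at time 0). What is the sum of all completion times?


Since all jobs arrive at t=0, SRPT equals SPT ordering.
SPT order: [5, 13, 14]
Completion times:
  Job 1: p=5, C=5
  Job 2: p=13, C=18
  Job 3: p=14, C=32
Total completion time = 5 + 18 + 32 = 55

55


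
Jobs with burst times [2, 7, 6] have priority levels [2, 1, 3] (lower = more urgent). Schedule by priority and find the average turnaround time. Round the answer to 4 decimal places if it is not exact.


Sort by priority (ascending = highest first):
Order: [(1, 7), (2, 2), (3, 6)]
Completion times:
  Priority 1, burst=7, C=7
  Priority 2, burst=2, C=9
  Priority 3, burst=6, C=15
Average turnaround = 31/3 = 10.3333

10.3333


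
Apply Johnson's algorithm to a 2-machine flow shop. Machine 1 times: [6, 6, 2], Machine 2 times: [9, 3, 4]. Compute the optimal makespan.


Apply Johnson's rule:
  Group 1 (a <= b): [(3, 2, 4), (1, 6, 9)]
  Group 2 (a > b): [(2, 6, 3)]
Optimal job order: [3, 1, 2]
Schedule:
  Job 3: M1 done at 2, M2 done at 6
  Job 1: M1 done at 8, M2 done at 17
  Job 2: M1 done at 14, M2 done at 20
Makespan = 20

20


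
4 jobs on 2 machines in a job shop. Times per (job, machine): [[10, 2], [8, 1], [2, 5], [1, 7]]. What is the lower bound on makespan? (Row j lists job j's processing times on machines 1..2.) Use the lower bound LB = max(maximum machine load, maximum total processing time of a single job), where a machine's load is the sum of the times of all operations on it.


Machine loads:
  Machine 1: 10 + 8 + 2 + 1 = 21
  Machine 2: 2 + 1 + 5 + 7 = 15
Max machine load = 21
Job totals:
  Job 1: 12
  Job 2: 9
  Job 3: 7
  Job 4: 8
Max job total = 12
Lower bound = max(21, 12) = 21

21


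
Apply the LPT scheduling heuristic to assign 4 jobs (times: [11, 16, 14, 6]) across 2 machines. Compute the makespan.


Sort jobs in decreasing order (LPT): [16, 14, 11, 6]
Assign each job to the least loaded machine:
  Machine 1: jobs [16, 6], load = 22
  Machine 2: jobs [14, 11], load = 25
Makespan = max load = 25

25


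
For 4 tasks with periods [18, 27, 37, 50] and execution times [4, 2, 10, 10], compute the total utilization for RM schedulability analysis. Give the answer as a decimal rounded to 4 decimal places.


Compute individual utilizations (exact fractions):
  Task 1: C/T = 4/18 = 2/9 (approx. 0.2222)
  Task 2: C/T = 2/27 (approx. 0.0741)
  Task 3: C/T = 10/37 (approx. 0.2703)
  Task 4: C/T = 10/50 = 1/5 (approx. 0.2)
Total utilization U = 2/9 + 2/27 + 10/37 + 1/5 = 3829/4995
Rounded to 4 decimal places: U = 0.7666
RM (Liu & Layland) bound for 4 tasks = 0.756828; compare with U = 3829/4995 (approx. 0.766567)
bound < U <= 1, so the RM sufficient condition is not met (inconclusive; an exact test such as response-time analysis is needed).

0.7666


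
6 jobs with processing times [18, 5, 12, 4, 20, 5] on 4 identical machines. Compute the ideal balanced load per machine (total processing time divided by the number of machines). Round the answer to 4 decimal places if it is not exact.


Total processing time = 18 + 5 + 12 + 4 + 20 + 5 = 64
Number of machines = 4
Ideal balanced load = 64 / 4 = 16.0

16.0


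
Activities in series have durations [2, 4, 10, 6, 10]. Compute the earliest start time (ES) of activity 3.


Activity 3 starts after activities 1 through 2 complete.
Predecessor durations: [2, 4]
ES = 2 + 4 = 6

6


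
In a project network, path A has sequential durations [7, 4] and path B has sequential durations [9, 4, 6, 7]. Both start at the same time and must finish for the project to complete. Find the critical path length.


Path A total = 7 + 4 = 11
Path B total = 9 + 4 + 6 + 7 = 26
Critical path = longest path = max(11, 26) = 26

26


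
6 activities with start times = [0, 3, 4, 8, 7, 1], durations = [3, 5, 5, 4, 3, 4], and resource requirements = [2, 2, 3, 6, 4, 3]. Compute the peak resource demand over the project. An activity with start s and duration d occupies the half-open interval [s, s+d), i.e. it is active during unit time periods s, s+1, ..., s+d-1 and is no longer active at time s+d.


Each activity i is active on [start_i, start_i + duration_i).
Compute total resource usage per time slot:
  t=0: active resources = [2], total = 2
  t=1: active resources = [2, 3], total = 5
  t=2: active resources = [2, 3], total = 5
  t=3: active resources = [2, 3], total = 5
  t=4: active resources = [2, 3, 3], total = 8
  t=5: active resources = [2, 3], total = 5
  t=6: active resources = [2, 3], total = 5
  t=7: active resources = [2, 3, 4], total = 9
  t=8: active resources = [3, 6, 4], total = 13
  t=9: active resources = [6, 4], total = 10
  t=10: active resources = [6], total = 6
  t=11: active resources = [6], total = 6
Peak resource demand = 13

13


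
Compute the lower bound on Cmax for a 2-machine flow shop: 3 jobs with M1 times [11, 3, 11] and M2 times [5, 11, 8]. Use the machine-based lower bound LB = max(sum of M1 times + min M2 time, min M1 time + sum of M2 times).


LB1 = sum(M1 times) + min(M2 times) = 25 + 5 = 30
LB2 = min(M1 times) + sum(M2 times) = 3 + 24 = 27
Lower bound = max(LB1, LB2) = max(30, 27) = 30

30


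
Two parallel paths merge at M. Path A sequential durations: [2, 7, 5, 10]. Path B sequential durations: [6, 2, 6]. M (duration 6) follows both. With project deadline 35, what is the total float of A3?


Forward pass: ES(A3) = sum of predecessors on chain A = 9
EF = ES + duration = 9 + 5 = 14
Backward pass: LF(M) = deadline = 35; LS(M) = 35 - 6 = 29
LF(A3) = LS(M) - sum(successors on chain A) = 29 - 10 = 19
LS = LF - duration = 19 - 5 = 14
Total float = LS - ES = 14 - 9 = 5

5


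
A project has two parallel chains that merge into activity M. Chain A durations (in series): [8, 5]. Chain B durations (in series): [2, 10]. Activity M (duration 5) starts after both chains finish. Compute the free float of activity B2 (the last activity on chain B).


ES(B2) = sum of predecessors on chain B = 2
EF(B2) = ES + duration = 2 + 10 = 12
Successor of B2 is M. ES(M) = max(sum(A), sum(B)) = max(13, 12) = 13
Free float = ES(successor) - EF(current) = 13 - 12 = 1

1


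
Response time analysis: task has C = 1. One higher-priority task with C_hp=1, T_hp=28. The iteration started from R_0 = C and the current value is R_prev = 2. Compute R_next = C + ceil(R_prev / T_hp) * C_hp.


R_next = C + ceil(R_prev / T_hp) * C_hp
ceil(2 / 28) = ceil(0.0714) = 1
Interference = 1 * 1 = 1
R_next = 1 + 1 = 2
R_next = R_prev, so the iteration has converged (response time = 2).

2


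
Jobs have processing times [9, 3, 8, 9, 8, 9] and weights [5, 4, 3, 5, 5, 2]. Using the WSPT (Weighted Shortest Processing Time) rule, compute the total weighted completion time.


Compute p/w ratios and sort ascending (WSPT): [(3, 4), (8, 5), (9, 5), (9, 5), (8, 3), (9, 2)]
Compute weighted completion times:
  Job (p=3,w=4): C=3, w*C=4*3=12
  Job (p=8,w=5): C=11, w*C=5*11=55
  Job (p=9,w=5): C=20, w*C=5*20=100
  Job (p=9,w=5): C=29, w*C=5*29=145
  Job (p=8,w=3): C=37, w*C=3*37=111
  Job (p=9,w=2): C=46, w*C=2*46=92
Total weighted completion time = 515

515


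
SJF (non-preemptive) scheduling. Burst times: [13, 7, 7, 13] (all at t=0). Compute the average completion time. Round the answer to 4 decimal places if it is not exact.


SJF order (ascending): [7, 7, 13, 13]
Completion times:
  Job 1: burst=7, C=7
  Job 2: burst=7, C=14
  Job 3: burst=13, C=27
  Job 4: burst=13, C=40
Average completion = 88/4 = 22.0

22.0


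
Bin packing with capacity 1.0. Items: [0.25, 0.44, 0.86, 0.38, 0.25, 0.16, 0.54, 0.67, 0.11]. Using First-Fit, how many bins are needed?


Place items sequentially using First-Fit:
  Item 0.25 -> new Bin 1
  Item 0.44 -> Bin 1 (now 0.69)
  Item 0.86 -> new Bin 2
  Item 0.38 -> new Bin 3
  Item 0.25 -> Bin 1 (now 0.94)
  Item 0.16 -> Bin 3 (now 0.54)
  Item 0.54 -> new Bin 4
  Item 0.67 -> new Bin 5
  Item 0.11 -> Bin 2 (now 0.97)
Total bins used = 5

5


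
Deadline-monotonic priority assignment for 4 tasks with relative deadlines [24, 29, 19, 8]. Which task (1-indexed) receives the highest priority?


Sort tasks by relative deadline (ascending):
  Task 4: deadline = 8
  Task 3: deadline = 19
  Task 1: deadline = 24
  Task 2: deadline = 29
Priority order (highest first): [4, 3, 1, 2]
Highest priority task = 4

4


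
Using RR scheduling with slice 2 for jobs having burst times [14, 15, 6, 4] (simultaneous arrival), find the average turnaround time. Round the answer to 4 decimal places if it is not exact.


Time quantum = 2
Execution trace:
  J1 runs 2 units, time = 2
  J2 runs 2 units, time = 4
  J3 runs 2 units, time = 6
  J4 runs 2 units, time = 8
  J1 runs 2 units, time = 10
  J2 runs 2 units, time = 12
  J3 runs 2 units, time = 14
  J4 runs 2 units, time = 16
  J1 runs 2 units, time = 18
  J2 runs 2 units, time = 20
  J3 runs 2 units, time = 22
  J1 runs 2 units, time = 24
  J2 runs 2 units, time = 26
  J1 runs 2 units, time = 28
  J2 runs 2 units, time = 30
  J1 runs 2 units, time = 32
  J2 runs 2 units, time = 34
  J1 runs 2 units, time = 36
  J2 runs 2 units, time = 38
  J2 runs 1 units, time = 39
Finish times: [36, 39, 22, 16]
Average turnaround = 113/4 = 28.25

28.25


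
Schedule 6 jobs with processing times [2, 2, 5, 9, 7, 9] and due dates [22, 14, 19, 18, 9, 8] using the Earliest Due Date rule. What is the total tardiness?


Sort by due date (EDD order): [(9, 8), (7, 9), (2, 14), (9, 18), (5, 19), (2, 22)]
Compute completion times and tardiness:
  Job 1: p=9, d=8, C=9, tardiness=max(0,9-8)=1
  Job 2: p=7, d=9, C=16, tardiness=max(0,16-9)=7
  Job 3: p=2, d=14, C=18, tardiness=max(0,18-14)=4
  Job 4: p=9, d=18, C=27, tardiness=max(0,27-18)=9
  Job 5: p=5, d=19, C=32, tardiness=max(0,32-19)=13
  Job 6: p=2, d=22, C=34, tardiness=max(0,34-22)=12
Total tardiness = 46

46


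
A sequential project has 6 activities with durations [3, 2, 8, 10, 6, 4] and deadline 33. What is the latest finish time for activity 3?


LF(activity 3) = deadline - sum of successor durations
Successors: activities 4 through 6 with durations [10, 6, 4]
Sum of successor durations = 20
LF = 33 - 20 = 13

13


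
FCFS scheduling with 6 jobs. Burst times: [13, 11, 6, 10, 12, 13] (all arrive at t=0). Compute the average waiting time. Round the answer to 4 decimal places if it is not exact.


FCFS order (as given): [13, 11, 6, 10, 12, 13]
Waiting times:
  Job 1: wait = 0
  Job 2: wait = 13
  Job 3: wait = 24
  Job 4: wait = 30
  Job 5: wait = 40
  Job 6: wait = 52
Sum of waiting times = 159
Average waiting time = 159/6 = 26.5

26.5


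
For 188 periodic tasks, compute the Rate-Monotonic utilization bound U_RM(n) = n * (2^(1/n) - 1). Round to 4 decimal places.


Compute 2^(1/188) = 1.0036937583
Subtract 1: 1.0036937583 - 1 = 0.0036937583
Multiply by n: 188 * 0.0036937583 = 0.6944265604
Round to 4 dp: 0.6944

0.6944


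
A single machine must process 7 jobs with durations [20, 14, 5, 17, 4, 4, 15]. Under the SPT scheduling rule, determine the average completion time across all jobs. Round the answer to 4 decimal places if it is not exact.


Sort jobs by processing time (SPT order): [4, 4, 5, 14, 15, 17, 20]
Compute completion times sequentially:
  Job 1: processing = 4, completes at 4
  Job 2: processing = 4, completes at 8
  Job 3: processing = 5, completes at 13
  Job 4: processing = 14, completes at 27
  Job 5: processing = 15, completes at 42
  Job 6: processing = 17, completes at 59
  Job 7: processing = 20, completes at 79
Sum of completion times = 232
Average completion time = 232/7 = 33.1429

33.1429


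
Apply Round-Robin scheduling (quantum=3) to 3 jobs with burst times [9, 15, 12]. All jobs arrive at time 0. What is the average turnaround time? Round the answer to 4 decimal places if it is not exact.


Time quantum = 3
Execution trace:
  J1 runs 3 units, time = 3
  J2 runs 3 units, time = 6
  J3 runs 3 units, time = 9
  J1 runs 3 units, time = 12
  J2 runs 3 units, time = 15
  J3 runs 3 units, time = 18
  J1 runs 3 units, time = 21
  J2 runs 3 units, time = 24
  J3 runs 3 units, time = 27
  J2 runs 3 units, time = 30
  J3 runs 3 units, time = 33
  J2 runs 3 units, time = 36
Finish times: [21, 36, 33]
Average turnaround = 90/3 = 30.0

30.0


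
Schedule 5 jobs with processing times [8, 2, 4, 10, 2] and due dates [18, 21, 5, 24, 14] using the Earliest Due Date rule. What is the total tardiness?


Sort by due date (EDD order): [(4, 5), (2, 14), (8, 18), (2, 21), (10, 24)]
Compute completion times and tardiness:
  Job 1: p=4, d=5, C=4, tardiness=max(0,4-5)=0
  Job 2: p=2, d=14, C=6, tardiness=max(0,6-14)=0
  Job 3: p=8, d=18, C=14, tardiness=max(0,14-18)=0
  Job 4: p=2, d=21, C=16, tardiness=max(0,16-21)=0
  Job 5: p=10, d=24, C=26, tardiness=max(0,26-24)=2
Total tardiness = 2

2


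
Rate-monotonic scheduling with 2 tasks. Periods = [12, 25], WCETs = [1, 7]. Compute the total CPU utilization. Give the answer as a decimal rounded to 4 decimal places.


Compute individual utilizations (exact fractions):
  Task 1: C/T = 1/12 (approx. 0.0833)
  Task 2: C/T = 7/25 (approx. 0.28)
Total utilization U = 1/12 + 7/25 = 109/300
Rounded to 4 decimal places: U = 0.3633
RM (Liu & Layland) bound for 2 tasks = 0.828427; compare with U = 109/300 (approx. 0.363333)
U <= bound, so schedulable by RM sufficient condition.

0.3633


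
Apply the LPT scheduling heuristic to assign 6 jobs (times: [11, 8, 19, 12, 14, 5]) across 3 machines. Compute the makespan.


Sort jobs in decreasing order (LPT): [19, 14, 12, 11, 8, 5]
Assign each job to the least loaded machine:
  Machine 1: jobs [19, 5], load = 24
  Machine 2: jobs [14, 8], load = 22
  Machine 3: jobs [12, 11], load = 23
Makespan = max load = 24

24


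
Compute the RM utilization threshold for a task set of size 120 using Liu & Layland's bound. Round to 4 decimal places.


Compute 2^(1/120) = 1.0057929411
Subtract 1: 1.0057929411 - 1 = 0.0057929411
Multiply by n: 120 * 0.0057929411 = 0.6951529320
Round to 4 dp: 0.6952

0.6952


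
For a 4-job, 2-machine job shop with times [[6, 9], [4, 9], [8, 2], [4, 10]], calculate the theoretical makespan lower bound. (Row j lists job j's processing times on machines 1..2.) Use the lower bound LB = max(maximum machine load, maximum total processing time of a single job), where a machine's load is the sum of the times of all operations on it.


Machine loads:
  Machine 1: 6 + 4 + 8 + 4 = 22
  Machine 2: 9 + 9 + 2 + 10 = 30
Max machine load = 30
Job totals:
  Job 1: 15
  Job 2: 13
  Job 3: 10
  Job 4: 14
Max job total = 15
Lower bound = max(30, 15) = 30

30


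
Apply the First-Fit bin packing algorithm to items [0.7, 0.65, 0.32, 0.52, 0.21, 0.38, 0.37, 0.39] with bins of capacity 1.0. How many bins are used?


Place items sequentially using First-Fit:
  Item 0.7 -> new Bin 1
  Item 0.65 -> new Bin 2
  Item 0.32 -> Bin 2 (now 0.97)
  Item 0.52 -> new Bin 3
  Item 0.21 -> Bin 1 (now 0.91)
  Item 0.38 -> Bin 3 (now 0.9)
  Item 0.37 -> new Bin 4
  Item 0.39 -> Bin 4 (now 0.76)
Total bins used = 4

4


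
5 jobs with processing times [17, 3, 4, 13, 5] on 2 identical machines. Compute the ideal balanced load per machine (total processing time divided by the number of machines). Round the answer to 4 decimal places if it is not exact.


Total processing time = 17 + 3 + 4 + 13 + 5 = 42
Number of machines = 2
Ideal balanced load = 42 / 2 = 21.0

21.0


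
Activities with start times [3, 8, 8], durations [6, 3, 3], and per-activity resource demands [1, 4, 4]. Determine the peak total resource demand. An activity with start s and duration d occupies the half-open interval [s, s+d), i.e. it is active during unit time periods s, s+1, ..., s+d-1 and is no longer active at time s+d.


Each activity i is active on [start_i, start_i + duration_i).
Compute total resource usage per time slot:
  t=0: active resources = [], total = 0
  t=1: active resources = [], total = 0
  t=2: active resources = [], total = 0
  t=3: active resources = [1], total = 1
  t=4: active resources = [1], total = 1
  t=5: active resources = [1], total = 1
  t=6: active resources = [1], total = 1
  t=7: active resources = [1], total = 1
  t=8: active resources = [1, 4, 4], total = 9
  t=9: active resources = [4, 4], total = 8
  t=10: active resources = [4, 4], total = 8
Peak resource demand = 9

9


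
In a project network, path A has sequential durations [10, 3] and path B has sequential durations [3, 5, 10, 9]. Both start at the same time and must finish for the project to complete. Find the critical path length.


Path A total = 10 + 3 = 13
Path B total = 3 + 5 + 10 + 9 = 27
Critical path = longest path = max(13, 27) = 27

27
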